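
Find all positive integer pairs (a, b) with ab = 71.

The positive divisors of 71 are: 1, 71.
Each divisor d gives the pair (d, 71/d):
(1, 71), (71, 1)

(1, 71), (71, 1)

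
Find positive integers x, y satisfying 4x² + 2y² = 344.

Try small values of x and check whether (344 - 4x²)/2 is a perfect square.
x = 6: 4·6² = 144, so 2y² = 344 - 144 = 200, giving y² = 100, y = 10.
Check: 4·6² + 2·10² = 144 + 200 = 344 ✓

x = 6, y = 10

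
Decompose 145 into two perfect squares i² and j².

We need to find integers i, j > 0 such that i² + j² = 145.
Trying i = 1: j² = 145 - 1² = 145 - 1 = 144
j = 12
Check: 1² + 12² = 1 + 144 = 145 ✓

145 = 1² + 12²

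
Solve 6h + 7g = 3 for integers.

Step 1: Check solvability.
gcd(6, 7) = 1
Since 1 divides 3, solutions exist.

Step 2: Apply extended Euclidean algorithm to find gcd.
We find integers such that 6*x0 + 7*y0 = 1

Step 3: Scale the particular solution.
Multiply by 3/1 = 3:
h = -3, g = 3

Step 4: Verify.
6*(-3) + 7*(3) = 3 = 3 ✓

h = -3, g = 3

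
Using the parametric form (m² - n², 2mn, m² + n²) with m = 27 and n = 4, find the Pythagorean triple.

a = m² - n² = 27² - 4² = 729 - 16 = 713
b = 2mn = 2·27·4 = 216
c = m² + n² = 729 + 16 = 745
Verify: 713² + 216² = 508369 + 46656 = 555025 = 745² ✓

(713, 216, 745)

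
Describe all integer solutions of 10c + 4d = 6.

Step 1: Compute gcd(10, 4) = 2.
Since 2 divides 6, solutions exist.

Step 2: Find a particular solution using extended Euclidean algorithm.
We get c₀ = 3, d₀ = -6.
Check: 10*3 + 4*-6 = 6 = 6 ✓

Step 3: Write the general solution.
c = 3 + (4/2)t = 3 + 2t
d = -6 - (10/2)t = -6 - 5t
for any integer t.

c = 3 + 2t, d = -6 - 5t for integer t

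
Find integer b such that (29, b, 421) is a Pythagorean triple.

b² = c² - a² = 421² - 29² = 177241 - 841 = 176400
b = sqrt(176400) = 420

420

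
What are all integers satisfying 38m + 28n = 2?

Step 1: Compute gcd(38, 28) = 2.
Since 2 divides 2, solutions exist.

Step 2: Find a particular solution using extended Euclidean algorithm.
We get m₀ = 3, n₀ = -4.
Check: 38*3 + 28*-4 = 2 = 2 ✓

Step 3: Write the general solution.
m = 3 + (28/2)t = 3 + 14t
n = -4 - (38/2)t = -4 - 19t
for any integer t.

m = 3 + 14t, n = -4 - 19t for integer t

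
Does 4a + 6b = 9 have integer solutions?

Step 1: Compute gcd(4, 6).
gcd(4, 6) = 2

Step 2: Check divisibility.
Does 2 divide 9? 9 = 2 x 4 + 1, so no.

By the theorem on linear Diophantine equations, 4a + 6b = 9 has integer solutions if and only if gcd(4, 6) divides 9. Since 2 does not divide 9, no solutions exist.

No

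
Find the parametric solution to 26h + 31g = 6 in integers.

Step 1: Compute gcd(26, 31) = 1.
Since 1 divides 6, solutions exist.

Step 2: Find a particular solution using extended Euclidean algorithm.
We get h₀ = 36, g₀ = -30.
Check: 26*36 + 31*-30 = 6 = 6 ✓

Step 3: Write the general solution.
h = 36 + (31/1)t = 36 + 31t
g = -30 - (26/1)t = -30 - 26t
for any integer t.

h = 36 + 31t, g = -30 - 26t for integer t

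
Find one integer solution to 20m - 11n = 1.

Step 1: Check solvability.
gcd(20, 11) = 1
Since 1 divides 1, solutions exist.

Step 2: Apply extended Euclidean algorithm to find gcd.
We find integers such that 20*x0 + 11*y0 = 1

Step 3: Scale the particular solution.
Multiply by 1/1 = 1:
m = 5, n = 9

Step 4: Verify.
20*(5) - 11*(9) = 1 = 1 ✓

m = 5, n = 9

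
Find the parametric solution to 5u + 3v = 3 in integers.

Step 1: Compute gcd(5, 3) = 1.
Since 1 divides 3, solutions exist.

Step 2: Find a particular solution using extended Euclidean algorithm.
We get u₀ = -3, v₀ = 6.
Check: 5*-3 + 3*6 = 3 = 3 ✓

Step 3: Write the general solution.
u = -3 + (3/1)t = -3 + 3t
v = 6 - (5/1)t = 6 - 5t
for any integer t.

u = -3 + 3t, v = 6 - 5t for integer t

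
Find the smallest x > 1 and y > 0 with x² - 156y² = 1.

We seek the smallest positive integers (x, y) with x² - 156y² = 1, i.e., x² = 156y² + 1.
Try successive y values:
y = 1: x² = 156·1² + 1 = 157, not a perfect square
y = 2: x² = 156·2² + 1 = 625, x = 25 ✓

Verify: 25² - 156·2² = 625 - 624 = 1 ✓

x = 25, y = 2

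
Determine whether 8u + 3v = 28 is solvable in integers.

Step 1: Compute gcd(8, 3).
gcd(8, 3) = 1

Step 2: Check divisibility.
Does 1 divide 28? 28 = 1 x 28, so yes.

By the theorem on linear Diophantine equations, 8u + 3v = 28 has integer solutions if and only if gcd(8, 3) divides 28. Since 1 | 28, solutions exist.

Yes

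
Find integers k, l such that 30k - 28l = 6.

Step 1: Check solvability.
gcd(30, 28) = 2
Since 2 divides 6, solutions exist.

Step 2: Apply extended Euclidean algorithm to find gcd.
We find integers such that 30*x0 + 28*y0 = 2

Step 3: Scale the particular solution.
Multiply by 6/2 = 3:
k = 3, l = 3

Step 4: Verify.
30*(3) - 28*(3) = 6 = 6 ✓

k = 3, l = 3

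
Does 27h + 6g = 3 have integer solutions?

Step 1: Compute gcd(27, 6).
gcd(27, 6) = 3

Step 2: Check divisibility.
Does 3 divide 3? 3 = 3 x 1, so yes.

By the theorem on linear Diophantine equations, 27h + 6g = 3 has integer solutions if and only if gcd(27, 6) divides 3. Since 3 | 3, solutions exist.

Yes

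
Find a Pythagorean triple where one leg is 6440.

We need the other leg and hypotenuse such that 6440² + x² = c².
Take x = 2784, c = 7016: 6440² + 2784² = 41473600 + 7750656 = 49224256 = 7016² ✓
Triple: (6440, 2784, 7016)

(6440, 2784, 7016)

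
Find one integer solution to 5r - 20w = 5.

Step 1: Check solvability.
gcd(5, 20) = 5
Since 5 divides 5, solutions exist.

Step 2: Apply extended Euclidean algorithm to find gcd.
We find integers such that 5*x0 + 20*y0 = 5

Step 3: Scale the particular solution.
Multiply by 5/5 = 1:
r = 1, w = 0

Step 4: Verify.
5*(1) - 20*(0) = 5 = 5 ✓

r = 1, w = 0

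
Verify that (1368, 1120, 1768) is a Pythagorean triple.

Compute a² + b² = 1368² + 1120² = 1871424 + 1254400 = 3125824
Compute c² = 1768² = 3125824
Since 3125824 = 3125824, confirmed.

Yes, it is a Pythagorean triple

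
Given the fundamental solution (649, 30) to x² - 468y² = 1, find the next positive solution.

Solutions to x² - Dy² = 1 are generated by powers of (x₀ + y₀√D).
The next solution satisfies x₁ + y₁√468 = (x₀ + y₀√468)², giving:
x₁ = x₀² + 468y₀² = 649² + 468·30² = 421201 + 421200 = 842401
y₁ = 2x₀y₀ = 2·649·30 = 38940

Verify: 842401² - 468·38940² = 709639444801 - 709639444800 = 1 ✓

x = 842401, y = 38940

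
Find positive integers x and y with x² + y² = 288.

We need to find integers x, y > 0 such that x² + y² = 288.
Trying x = 12: y² = 288 - 12² = 288 - 144 = 144
y = 12
Check: 12² + 12² = 144 + 144 = 288 ✓

288 = 12² + 12²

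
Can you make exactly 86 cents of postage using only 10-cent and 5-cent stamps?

We need non-negative x, y with 10x + 5y = 86.
gcd(10, 5) = 5, and 5 does not divide 86.
No integer solutions exist, so certainly no non-negative ones.

No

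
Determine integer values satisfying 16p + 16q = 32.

Step 1: Check solvability.
gcd(16, 16) = 16
Since 16 divides 32, solutions exist.

Step 2: Apply extended Euclidean algorithm to find gcd.
We find integers such that 16*x0 + 16*y0 = 16

Step 3: Scale the particular solution.
Multiply by 32/16 = 2:
p = 0, q = 2

Step 4: Verify.
16*(0) + 16*(2) = 32 = 32 ✓

p = 0, q = 2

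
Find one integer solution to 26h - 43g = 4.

Step 1: Check solvability.
gcd(26, 43) = 1
Since 1 divides 4, solutions exist.

Step 2: Apply extended Euclidean algorithm to find gcd.
We find integers such that 26*x0 + 43*y0 = 1

Step 3: Scale the particular solution.
Multiply by 4/1 = 4:
h = 20, g = 12

Step 4: Verify.
26*(20) - 43*(12) = 4 = 4 ✓

h = 20, g = 12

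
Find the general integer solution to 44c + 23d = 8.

Step 1: Compute gcd(44, 23) = 1.
Since 1 divides 8, solutions exist.

Step 2: Find a particular solution using extended Euclidean algorithm.
We get c₀ = 88, d₀ = -168.
Check: 44*88 + 23*-168 = 8 = 8 ✓

Step 3: Write the general solution.
c = 88 + (23/1)t = 88 + 23t
d = -168 - (44/1)t = -168 - 44t
for any integer t.

c = 88 + 23t, d = -168 - 44t for integer t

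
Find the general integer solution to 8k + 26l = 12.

Step 1: Compute gcd(8, 26) = 2.
Since 2 divides 12, solutions exist.

Step 2: Find a particular solution using extended Euclidean algorithm.
We get k₀ = -18, l₀ = 6.
Check: 8*-18 + 26*6 = 12 = 12 ✓

Step 3: Write the general solution.
k = -18 + (26/2)t = -18 + 13t
l = 6 - (8/2)t = 6 - 4t
for any integer t.

k = -18 + 13t, l = 6 - 4t for integer t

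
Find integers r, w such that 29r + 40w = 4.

Step 1: Check solvability.
gcd(29, 40) = 1
Since 1 divides 4, solutions exist.

Step 2: Apply extended Euclidean algorithm to find gcd.
We find integers such that 29*x0 + 40*y0 = 1

Step 3: Scale the particular solution.
Multiply by 4/1 = 4:
r = -44, w = 32

Step 4: Verify.
29*(-44) + 40*(32) = 4 = 4 ✓

r = -44, w = 32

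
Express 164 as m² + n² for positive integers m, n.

We need to find integers m, n > 0 such that m² + n² = 164.
Trying m = 8: n² = 164 - 8² = 164 - 64 = 100
n = 10
Check: 8² + 10² = 64 + 100 = 164 ✓

164 = 8² + 10²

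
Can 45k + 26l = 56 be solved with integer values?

Step 1: Compute gcd(45, 26).
gcd(45, 26) = 1

Step 2: Check divisibility.
Does 1 divide 56? 56 = 1 x 56, so yes.

By the theorem on linear Diophantine equations, 45k + 26l = 56 has integer solutions if and only if gcd(45, 26) divides 56. Since 1 | 56, solutions exist.

Yes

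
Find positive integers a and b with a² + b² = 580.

We need to find integers a, b > 0 such that a² + b² = 580.
Trying a = 2: b² = 580 - 2² = 580 - 4 = 576
b = 24
Check: 2² + 24² = 4 + 576 = 580 ✓

580 = 2² + 24²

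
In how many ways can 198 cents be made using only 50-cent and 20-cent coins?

We need non-negative integers (x, y) with 50x + 20y = 198.
For each x from 0 to 3, check if (198 - 50x) is a non-negative multiple of 20.
Solutions (x, y): none
Count: 0

0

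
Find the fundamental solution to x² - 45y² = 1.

We seek the smallest positive integers (x, y) with x² - 45y² = 1, i.e., x² = 45y² + 1.
Try successive y values:
y = 1: x² = 45·1² + 1 = 46, not a perfect square
y = 2: x² = 45·2² + 1 = 181, not a perfect square
y = 3: x² = 45·3² + 1 = 406, not a perfect square
... continuing the search (or via continued fractions) ...
y = 24: x² = 45·24² + 1 = 25921, x = 161 ✓

Verify: 161² - 45·24² = 25921 - 25920 = 1 ✓

x = 161, y = 24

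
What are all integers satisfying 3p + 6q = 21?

Step 1: Compute gcd(3, 6) = 3.
Since 3 divides 21, solutions exist.

Step 2: Find a particular solution using extended Euclidean algorithm.
We get p₀ = 7, q₀ = 0.
Check: 3*7 + 6*0 = 21 = 21 ✓

Step 3: Write the general solution.
p = 7 + (6/3)t = 7 + 2t
q = 0 - (3/3)t = 0 - 1t
for any integer t.

p = 7 + 2t, q = 0 - 1t for integer t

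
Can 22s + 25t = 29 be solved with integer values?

Step 1: Compute gcd(22, 25).
gcd(22, 25) = 1

Step 2: Check divisibility.
Does 1 divide 29? 29 = 1 x 29, so yes.

By the theorem on linear Diophantine equations, 22s + 25t = 29 has integer solutions if and only if gcd(22, 25) divides 29. Since 1 | 29, solutions exist.

Yes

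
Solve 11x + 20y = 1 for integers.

Step 1: Check solvability.
gcd(11, 20) = 1
Since 1 divides 1, solutions exist.

Step 2: Apply extended Euclidean algorithm to find gcd.
We find integers such that 11*x0 + 20*y0 = 1

Step 3: Scale the particular solution.
Multiply by 1/1 = 1:
x = -9, y = 5

Step 4: Verify.
11*(-9) + 20*(5) = 1 = 1 ✓

x = -9, y = 5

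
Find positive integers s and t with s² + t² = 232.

We need to find integers s, t > 0 such that s² + t² = 232.
Trying s = 6: t² = 232 - 6² = 232 - 36 = 196
t = 14
Check: 6² + 14² = 36 + 196 = 232 ✓

232 = 6² + 14²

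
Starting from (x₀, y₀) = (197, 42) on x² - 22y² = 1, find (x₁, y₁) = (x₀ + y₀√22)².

Solutions to x² - Dy² = 1 are generated by powers of (x₀ + y₀√D).
The next solution satisfies x₁ + y₁√22 = (x₀ + y₀√22)², giving:
x₁ = x₀² + 22y₀² = 197² + 22·42² = 38809 + 38808 = 77617
y₁ = 2x₀y₀ = 2·197·42 = 16548

Verify: 77617² - 22·16548² = 6024398689 - 6024398688 = 1 ✓

x = 77617, y = 16548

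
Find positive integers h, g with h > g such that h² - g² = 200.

Factor: h² - g² = (h+g)(h-g) = 200.
We need two factors of 200 with the same parity.
Use h+g = 100 and h-g = 2 (product 100·2 = 200).
Adding: 2h = 102, so h = 51.
Subtracting: 2g = 98, so g = 49.
Check: 51² - 49² = 2601 - 2401 = 200 ✓

h = 51, g = 49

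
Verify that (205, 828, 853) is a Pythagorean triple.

Compute a² + b² = 205² + 828² = 42025 + 685584 = 727609
Compute c² = 853² = 727609
Since 727609 = 727609, confirmed.

Yes, it is a Pythagorean triple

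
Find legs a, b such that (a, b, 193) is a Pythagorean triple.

We need a² + b² = 193² = 37249.
Trying: 95² + 168² = 9025 + 28224 = 37249 ✓

(95, 168, 193)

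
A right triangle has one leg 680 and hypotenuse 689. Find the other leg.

a² = c² - b² = 474721 - 462400 = 12321
a = 111

111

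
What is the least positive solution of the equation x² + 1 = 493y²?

We need x² = 493y² - 1. Try successive y:
y = 1: x² = 493·1² - 1 = 492, not a perfect square
y = 2: x² = 493·2² - 1 = 1971, not a perfect square
y = 3: x² = 493·3² - 1 = 4436, not a perfect square
...
y = 30805: x² = 493·30805² - 1 = 467831376324 = 683982² ✓
Check: 683982² - 493·30805² = 467831376324 - 467831376325 = -1 ✓

x = 683982, y = 30805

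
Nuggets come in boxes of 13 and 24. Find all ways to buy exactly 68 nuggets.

We need non-negative integers (x, y) with 13x + 24y = 68.
For each x in 0..5, check if 68 - 13x is a non-negative multiple of 24.
No x yields an integer y ≥ 0.

No solution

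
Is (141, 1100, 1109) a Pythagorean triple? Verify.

Compute a² + b² = 141² + 1100² = 19881 + 1210000 = 1229881
Compute c² = 1109² = 1229881
Since 1229881 = 1229881, confirmed.

Yes, it is a Pythagorean triple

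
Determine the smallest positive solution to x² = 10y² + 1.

We seek the smallest positive integers (x, y) with x² - 10y² = 1, i.e., x² = 10y² + 1.
Try successive y values:
y = 1: x² = 10·1² + 1 = 11, not a perfect square
y = 2: x² = 10·2² + 1 = 41, not a perfect square
y = 3: x² = 10·3² + 1 = 91, not a perfect square
... continuing the search (or via continued fractions) ...
y = 6: x² = 10·6² + 1 = 361, x = 19 ✓

Verify: 19² - 10·6² = 361 - 360 = 1 ✓

x = 19, y = 6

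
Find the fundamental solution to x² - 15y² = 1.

We seek the smallest positive integers (x, y) with x² - 15y² = 1, i.e., x² = 15y² + 1.
Try successive y values:
y = 1: x² = 15·1² + 1 = 16, x = 4 ✓

Verify: 4² - 15·1² = 16 - 15 = 1 ✓

x = 4, y = 1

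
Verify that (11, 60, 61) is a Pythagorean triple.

Compute a² + b² = 11² + 60² = 121 + 3600 = 3721
Compute c² = 61² = 3721
Since 3721 = 3721, confirmed.

Yes, it is a Pythagorean triple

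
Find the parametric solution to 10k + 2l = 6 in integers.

Step 1: Compute gcd(10, 2) = 2.
Since 2 divides 6, solutions exist.

Step 2: Find a particular solution using extended Euclidean algorithm.
We get k₀ = 0, l₀ = 3.
Check: 10*0 + 2*3 = 6 = 6 ✓

Step 3: Write the general solution.
k = 0 + (2/2)t = 0 + 1t
l = 3 - (10/2)t = 3 - 5t
for any integer t.

k = 0 + 1t, l = 3 - 5t for integer t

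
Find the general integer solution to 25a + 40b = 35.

Step 1: Compute gcd(25, 40) = 5.
Since 5 divides 35, solutions exist.

Step 2: Find a particular solution using extended Euclidean algorithm.
We get a₀ = -21, b₀ = 14.
Check: 25*-21 + 40*14 = 35 = 35 ✓

Step 3: Write the general solution.
a = -21 + (40/5)t = -21 + 8t
b = 14 - (25/5)t = 14 - 5t
for any integer t.

a = -21 + 8t, b = 14 - 5t for integer t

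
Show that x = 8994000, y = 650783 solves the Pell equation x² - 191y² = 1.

Compute x² = 8994000² = 80892036000000
Compute 191y² = 191·650783² = 191·423518513089 = 80892035999999
x² - 191y² = 80892036000000 - 80892035999999 = 1
Since this equals 1, (8994000, 650783) is a solution.

Yes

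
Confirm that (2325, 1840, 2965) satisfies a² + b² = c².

Compute a² + b² = 2325² + 1840² = 5405625 + 3385600 = 8791225
Compute c² = 2965² = 8791225
Since 8791225 = 8791225, confirmed.

Yes, it is a Pythagorean triple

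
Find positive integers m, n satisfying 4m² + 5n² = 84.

Try small values of m and check whether (84 - 4m²)/5 is a perfect square.
m = 1: 4·1² = 4, so 5n² = 84 - 4 = 80, giving n² = 16, n = 4.
Check: 4·1² + 5·4² = 4 + 80 = 84 ✓

m = 1, n = 4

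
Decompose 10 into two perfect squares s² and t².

We need to find integers s, t > 0 such that s² + t² = 10.
Trying s = 1: t² = 10 - 1² = 10 - 1 = 9
t = 3
Check: 1² + 3² = 1 + 9 = 10 ✓

10 = 1² + 3²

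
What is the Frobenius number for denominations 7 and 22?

For two coprime denominations a and b, the Frobenius number (largest value not representable as a non-negative combination) is ab - a - b.
Here gcd(7, 22) = 1, so they are coprime.
F(7, 22) = 7·22 - 7 - 22 = 154 - 29 = 125

125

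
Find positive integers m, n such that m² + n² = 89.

Search for m with 89 - m² a perfect square.
m = 5: 89 - 5² = 89 - 25 = 64 = 8² ✓
So m = 5, n = 8.

m = 5, n = 8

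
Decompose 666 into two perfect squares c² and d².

We need to find integers c, d > 0 such that c² + d² = 666.
Trying c = 15: d² = 666 - 15² = 666 - 225 = 441
d = 21
Check: 15² + 21² = 225 + 441 = 666 ✓

666 = 15² + 21²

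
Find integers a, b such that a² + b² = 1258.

We need to find integers a, b > 0 such that a² + b² = 1258.
Trying a = 13: b² = 1258 - 13² = 1258 - 169 = 1089
b = 33
Check: 13² + 33² = 169 + 1089 = 1258 ✓

1258 = 13² + 33²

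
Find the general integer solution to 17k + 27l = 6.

Step 1: Compute gcd(17, 27) = 1.
Since 1 divides 6, solutions exist.

Step 2: Find a particular solution using extended Euclidean algorithm.
We get k₀ = 48, l₀ = -30.
Check: 17*48 + 27*-30 = 6 = 6 ✓

Step 3: Write the general solution.
k = 48 + (27/1)t = 48 + 27t
l = -30 - (17/1)t = -30 - 17t
for any integer t.

k = 48 + 27t, l = -30 - 17t for integer t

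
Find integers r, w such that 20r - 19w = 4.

Step 1: Check solvability.
gcd(20, 19) = 1
Since 1 divides 4, solutions exist.

Step 2: Apply extended Euclidean algorithm to find gcd.
We find integers such that 20*x0 + 19*y0 = 1

Step 3: Scale the particular solution.
Multiply by 4/1 = 4:
r = 4, w = 4

Step 4: Verify.
20*(4) - 19*(4) = 4 = 4 ✓

r = 4, w = 4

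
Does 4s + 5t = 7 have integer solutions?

Step 1: Compute gcd(4, 5).
gcd(4, 5) = 1

Step 2: Check divisibility.
Does 1 divide 7? 7 = 1 x 7, so yes.

By the theorem on linear Diophantine equations, 4s + 5t = 7 has integer solutions if and only if gcd(4, 5) divides 7. Since 1 | 7, solutions exist.

Yes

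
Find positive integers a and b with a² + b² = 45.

We need to find integers a, b > 0 such that a² + b² = 45.
Trying a = 3: b² = 45 - 3² = 45 - 9 = 36
b = 6
Check: 3² + 6² = 9 + 36 = 45 ✓

45 = 3² + 6²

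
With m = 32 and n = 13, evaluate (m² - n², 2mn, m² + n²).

a = m² - n² = 1024 - 169 = 855
b = 2mn = 2·32·13 = 832
c = m² + n² = 1024 + 169 = 1193
Verify: 855² + 832² = 731025 + 692224 = 1423249 = 1193² ✓

(855, 832, 1193)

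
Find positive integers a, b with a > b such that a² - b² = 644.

Factor: a² - b² = (a+b)(a-b) = 644.
We need two factors of 644 with the same parity.
Use a+b = 322 and a-b = 2 (product 322·2 = 644).
Adding: 2a = 324, so a = 162.
Subtracting: 2b = 320, so b = 160.
Check: 162² - 160² = 26244 - 25600 = 644 ✓

a = 162, b = 160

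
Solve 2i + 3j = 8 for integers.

Step 1: Check solvability.
gcd(2, 3) = 1
Since 1 divides 8, solutions exist.

Step 2: Apply extended Euclidean algorithm to find gcd.
We find integers such that 2*x0 + 3*y0 = 1

Step 3: Scale the particular solution.
Multiply by 8/1 = 8:
i = -8, j = 8

Step 4: Verify.
2*(-8) + 3*(8) = 8 = 8 ✓

i = -8, j = 8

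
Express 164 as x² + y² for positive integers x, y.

We need to find integers x, y > 0 such that x² + y² = 164.
Trying x = 8: y² = 164 - 8² = 164 - 64 = 100
y = 10
Check: 8² + 10² = 64 + 100 = 164 ✓

164 = 8² + 10²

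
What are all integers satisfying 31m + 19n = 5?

Step 1: Compute gcd(31, 19) = 1.
Since 1 divides 5, solutions exist.

Step 2: Find a particular solution using extended Euclidean algorithm.
We get m₀ = 40, n₀ = -65.
Check: 31*40 + 19*-65 = 5 = 5 ✓

Step 3: Write the general solution.
m = 40 + (19/1)t = 40 + 19t
n = -65 - (31/1)t = -65 - 31t
for any integer t.

m = 40 + 19t, n = -65 - 31t for integer t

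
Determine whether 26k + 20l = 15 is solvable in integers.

Step 1: Compute gcd(26, 20).
gcd(26, 20) = 2

Step 2: Check divisibility.
Does 2 divide 15? 15 = 2 x 7 + 1, so no.

By the theorem on linear Diophantine equations, 26k + 20l = 15 has integer solutions if and only if gcd(26, 20) divides 15. Since 2 does not divide 15, no solutions exist.

No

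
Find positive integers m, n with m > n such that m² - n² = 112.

Factor: m² - n² = (m+n)(m-n) = 112.
We need two factors of 112 with the same parity.
Use m+n = 56 and m-n = 2 (product 56·2 = 112).
Adding: 2m = 58, so m = 29.
Subtracting: 2n = 54, so n = 27.
Check: 29² - 27² = 841 - 729 = 112 ✓

m = 29, n = 27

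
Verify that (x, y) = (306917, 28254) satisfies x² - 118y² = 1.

Compute x² = 306917² = 94198044889
Compute 118y² = 118·28254² = 118·798288516 = 94198044888
x² - 118y² = 94198044889 - 94198044888 = 1
Since this equals 1, (306917, 28254) is a solution.

Yes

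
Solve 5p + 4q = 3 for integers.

Step 1: Check solvability.
gcd(5, 4) = 1
Since 1 divides 3, solutions exist.

Step 2: Apply extended Euclidean algorithm to find gcd.
We find integers such that 5*x0 + 4*y0 = 1

Step 3: Scale the particular solution.
Multiply by 3/1 = 3:
p = 3, q = -3

Step 4: Verify.
5*(3) + 4*(-3) = 3 = 3 ✓

p = 3, q = -3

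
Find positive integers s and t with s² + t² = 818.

We need to find integers s, t > 0 such that s² + t² = 818.
Trying s = 17: t² = 818 - 17² = 818 - 289 = 529
t = 23
Check: 17² + 23² = 289 + 529 = 818 ✓

818 = 17² + 23²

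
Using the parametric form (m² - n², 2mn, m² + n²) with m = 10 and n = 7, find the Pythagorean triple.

a = m² - n² = 100 - 49 = 51
b = 2mn = 2·10·7 = 140
c = m² + n² = 100 + 49 = 149
Verify: 51² + 140² = 2601 + 19600 = 22201 = 149² ✓

(51, 140, 149)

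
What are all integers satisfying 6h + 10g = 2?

Step 1: Compute gcd(6, 10) = 2.
Since 2 divides 2, solutions exist.

Step 2: Find a particular solution using extended Euclidean algorithm.
We get h₀ = 2, g₀ = -1.
Check: 6*2 + 10*-1 = 2 = 2 ✓

Step 3: Write the general solution.
h = 2 + (10/2)t = 2 + 5t
g = -1 - (6/2)t = -1 - 3t
for any integer t.

h = 2 + 5t, g = -1 - 3t for integer t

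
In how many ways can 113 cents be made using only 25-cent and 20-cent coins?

We need non-negative integers (x, y) with 25x + 20y = 113.
For each x from 0 to 4, check if (113 - 25x) is a non-negative multiple of 20.
Solutions (x, y): none
Count: 0

0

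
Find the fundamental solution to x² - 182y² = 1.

We seek the smallest positive integers (x, y) with x² - 182y² = 1, i.e., x² = 182y² + 1.
Try successive y values:
y = 1: x² = 182·1² + 1 = 183, not a perfect square
y = 2: x² = 182·2² + 1 = 729, x = 27 ✓

Verify: 27² - 182·2² = 729 - 728 = 1 ✓

x = 27, y = 2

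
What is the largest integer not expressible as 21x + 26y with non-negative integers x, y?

For two coprime denominations a and b, the Frobenius number (largest value not representable as a non-negative combination) is ab - a - b.
Here gcd(21, 26) = 1, so they are coprime.
F(21, 26) = 21·26 - 21 - 26 = 546 - 47 = 499

499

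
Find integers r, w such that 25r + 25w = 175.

Step 1: Check solvability.
gcd(25, 25) = 25
Since 25 divides 175, solutions exist.

Step 2: Apply extended Euclidean algorithm to find gcd.
We find integers such that 25*x0 + 25*y0 = 25

Step 3: Scale the particular solution.
Multiply by 175/25 = 7:
r = 0, w = 7

Step 4: Verify.
25*(0) + 25*(7) = 175 = 175 ✓

r = 0, w = 7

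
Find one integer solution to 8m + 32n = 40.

Step 1: Check solvability.
gcd(8, 32) = 8
Since 8 divides 40, solutions exist.

Step 2: Apply extended Euclidean algorithm to find gcd.
We find integers such that 8*x0 + 32*y0 = 8

Step 3: Scale the particular solution.
Multiply by 40/8 = 5:
m = 5, n = 0

Step 4: Verify.
8*(5) + 32*(0) = 40 = 40 ✓

m = 5, n = 0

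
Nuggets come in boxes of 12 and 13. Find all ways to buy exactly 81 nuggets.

We need non-negative integers (x, y) with 12x + 13y = 81.
For each x in 0..6, check if 81 - 12x is a non-negative multiple of 13.
No x yields an integer y ≥ 0.

No solution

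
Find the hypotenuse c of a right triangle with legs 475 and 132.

c² = a² + b² = 475² + 132² = 225625 + 17424 = 243049
c = sqrt(243049) = 493

493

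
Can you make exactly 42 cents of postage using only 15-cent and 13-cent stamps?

We need non-negative x, y with 15x + 13y = 42.
gcd(15, 13) = 1 divides 42, so integer solutions exist, but checking x = 0..2 shows none with y ≥ 0.
So 42 cannot be made with non-negative stamp counts.

No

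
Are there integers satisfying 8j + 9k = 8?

Step 1: Compute gcd(8, 9).
gcd(8, 9) = 1

Step 2: Check divisibility.
Does 1 divide 8? 8 = 1 x 8, so yes.

By the theorem on linear Diophantine equations, 8j + 9k = 8 has integer solutions if and only if gcd(8, 9) divides 8. Since 1 | 8, solutions exist.

Yes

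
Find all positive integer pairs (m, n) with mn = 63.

The positive divisors of 63 are: 1, 3, 7, 9, 21, 63.
Each divisor d gives the pair (d, 63/d):
(1, 63), (3, 21), (7, 9), (9, 7), (21, 3), (63, 1)

(1, 63), (3, 21), (7, 9), (9, 7), (21, 3), (63, 1)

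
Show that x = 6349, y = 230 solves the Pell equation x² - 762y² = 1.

Compute x² = 6349² = 40309801
Compute 762y² = 762·230² = 762·52900 = 40309800
x² - 762y² = 40309801 - 40309800 = 1
Since this equals 1, (6349, 230) is a solution.

Yes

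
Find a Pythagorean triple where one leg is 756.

We need the other leg and hypotenuse such that 756² + x² = c².
Take x = 533, c = 925: 756² + 533² = 571536 + 284089 = 855625 = 925² ✓
Triple: (533, 756, 925)

(533, 756, 925)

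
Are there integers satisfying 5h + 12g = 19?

Step 1: Compute gcd(5, 12).
gcd(5, 12) = 1

Step 2: Check divisibility.
Does 1 divide 19? 19 = 1 x 19, so yes.

By the theorem on linear Diophantine equations, 5h + 12g = 19 has integer solutions if and only if gcd(5, 12) divides 19. Since 1 | 19, solutions exist.

Yes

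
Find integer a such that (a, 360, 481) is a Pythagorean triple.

a² = c² - b² = 481² - 360² = 231361 - 129600 = 101761
a = sqrt(101761) = 319

319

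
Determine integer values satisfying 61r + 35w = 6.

Step 1: Check solvability.
gcd(61, 35) = 1
Since 1 divides 6, solutions exist.

Step 2: Apply extended Euclidean algorithm to find gcd.
We find integers such that 61*x0 + 35*y0 = 1

Step 3: Scale the particular solution.
Multiply by 6/1 = 6:
r = -24, w = 42

Step 4: Verify.
61*(-24) + 35*(42) = 6 = 6 ✓

r = -24, w = 42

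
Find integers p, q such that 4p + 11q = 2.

Step 1: Check solvability.
gcd(4, 11) = 1
Since 1 divides 2, solutions exist.

Step 2: Apply extended Euclidean algorithm to find gcd.
We find integers such that 4*x0 + 11*y0 = 1

Step 3: Scale the particular solution.
Multiply by 2/1 = 2:
p = 6, q = -2

Step 4: Verify.
4*(6) + 11*(-2) = 2 = 2 ✓

p = 6, q = -2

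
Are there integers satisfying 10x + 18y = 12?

Step 1: Compute gcd(10, 18).
gcd(10, 18) = 2

Step 2: Check divisibility.
Does 2 divide 12? 12 = 2 x 6, so yes.

By the theorem on linear Diophantine equations, 10x + 18y = 12 has integer solutions if and only if gcd(10, 18) divides 12. Since 2 | 12, solutions exist.

Yes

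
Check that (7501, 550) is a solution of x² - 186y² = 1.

Compute x² = 7501² = 56265001
Compute 186y² = 186·550² = 186·302500 = 56265000
x² - 186y² = 56265001 - 56265000 = 1
Since this equals 1, (7501, 550) is a solution.

Yes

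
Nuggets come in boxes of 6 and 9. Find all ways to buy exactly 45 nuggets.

We need non-negative integers (x, y) with 6x + 9y = 45.
For each x in 0..7, check if 45 - 6x is a non-negative multiple of 9.
x = 0: 9y = 45, y = 5 ✓
x = 3: 9y = 27, y = 3 ✓
x = 6: 9y = 9, y = 1 ✓

(0 boxes of 6, 5 boxes of 9), (3 boxes of 6, 3 boxes of 9), (6 boxes of 6, 1 boxes of 9)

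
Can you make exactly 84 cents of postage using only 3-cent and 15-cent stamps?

We need non-negative x, y with 3x + 15y = 84.
gcd(3, 15) = 3 divides 84, so integer solutions exist.
Search for a non-negative one: x = 3 gives 15y = 84 - 9 = 75, so y = 5.
Check: 3·3 + 15·5 = 84 ✓

Yes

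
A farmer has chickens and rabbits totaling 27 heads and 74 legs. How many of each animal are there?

Let c = chickens, r = rabbits.
Heads: c + r = 27
Legs: 2c + 4r = 74
From the first equation, c = 27 - r. Substitute:
2(27 - r) + 4r = 74
54 + 2r = 74
r = (74 - 54)/2 = 10
c = 27 - 10 = 17

Chickens: 17, Rabbits: 10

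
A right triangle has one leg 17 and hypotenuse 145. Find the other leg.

b² = c² - a² = 21025 - 289 = 20736
b = 144

144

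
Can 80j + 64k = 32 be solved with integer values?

Step 1: Compute gcd(80, 64).
gcd(80, 64) = 16

Step 2: Check divisibility.
Does 16 divide 32? 32 = 16 x 2, so yes.

By the theorem on linear Diophantine equations, 80j + 64k = 32 has integer solutions if and only if gcd(80, 64) divides 32. Since 16 | 32, solutions exist.

Yes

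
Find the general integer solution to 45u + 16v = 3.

Step 1: Compute gcd(45, 16) = 1.
Since 1 divides 3, solutions exist.

Step 2: Find a particular solution using extended Euclidean algorithm.
We get u₀ = 15, v₀ = -42.
Check: 45*15 + 16*-42 = 3 = 3 ✓

Step 3: Write the general solution.
u = 15 + (16/1)t = 15 + 16t
v = -42 - (45/1)t = -42 - 45t
for any integer t.

u = 15 + 16t, v = -42 - 45t for integer t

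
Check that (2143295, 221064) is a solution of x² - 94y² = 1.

Compute x² = 2143295² = 4593713457025
Compute 94y² = 94·221064² = 94·48869292096 = 4593713457024
x² - 94y² = 4593713457025 - 4593713457024 = 1
Since this equals 1, (2143295, 221064) is a solution.

Yes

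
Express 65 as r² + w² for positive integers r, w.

We need to find integers r, w > 0 such that r² + w² = 65.
Trying r = 1: w² = 65 - 1² = 65 - 1 = 64
w = 8
Check: 1² + 8² = 1 + 64 = 65 ✓

65 = 1² + 8²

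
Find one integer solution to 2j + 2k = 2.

Step 1: Check solvability.
gcd(2, 2) = 2
Since 2 divides 2, solutions exist.

Step 2: Apply extended Euclidean algorithm to find gcd.
We find integers such that 2*x0 + 2*y0 = 2

Step 3: Scale the particular solution.
Multiply by 2/2 = 1:
j = 0, k = 1

Step 4: Verify.
2*(0) + 2*(1) = 2 = 2 ✓

j = 0, k = 1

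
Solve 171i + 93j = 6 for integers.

Step 1: Check solvability.
gcd(171, 93) = 3
Since 3 divides 6, solutions exist.

Step 2: Apply extended Euclidean algorithm to find gcd.
We find integers such that 171*x0 + 93*y0 = 3

Step 3: Scale the particular solution.
Multiply by 6/3 = 2:
i = 12, j = -22

Step 4: Verify.
171*(12) + 93*(-22) = 6 = 6 ✓

i = 12, j = -22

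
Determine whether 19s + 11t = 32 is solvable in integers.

Step 1: Compute gcd(19, 11).
gcd(19, 11) = 1

Step 2: Check divisibility.
Does 1 divide 32? 32 = 1 x 32, so yes.

By the theorem on linear Diophantine equations, 19s + 11t = 32 has integer solutions if and only if gcd(19, 11) divides 32. Since 1 | 32, solutions exist.

Yes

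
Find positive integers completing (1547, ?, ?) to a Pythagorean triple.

We need the other leg and hypotenuse such that 1547² + x² = c².
Take x = 420, c = 1603: 1547² + 420² = 2393209 + 176400 = 2569609 = 1603² ✓
Triple: (1547, 420, 1603)

(1547, 420, 1603)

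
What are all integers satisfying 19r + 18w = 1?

Step 1: Compute gcd(19, 18) = 1.
Since 1 divides 1, solutions exist.

Step 2: Find a particular solution using extended Euclidean algorithm.
We get r₀ = 1, w₀ = -1.
Check: 19*1 + 18*-1 = 1 = 1 ✓

Step 3: Write the general solution.
r = 1 + (18/1)t = 1 + 18t
w = -1 - (19/1)t = -1 - 19t
for any integer t.

r = 1 + 18t, w = -1 - 19t for integer t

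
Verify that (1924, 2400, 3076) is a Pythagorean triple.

Compute a² + b² = 1924² + 2400² = 3701776 + 5760000 = 9461776
Compute c² = 3076² = 9461776
Since 9461776 = 9461776, confirmed.

Yes, it is a Pythagorean triple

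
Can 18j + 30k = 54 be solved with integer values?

Step 1: Compute gcd(18, 30).
gcd(18, 30) = 6

Step 2: Check divisibility.
Does 6 divide 54? 54 = 6 x 9, so yes.

By the theorem on linear Diophantine equations, 18j + 30k = 54 has integer solutions if and only if gcd(18, 30) divides 54. Since 6 | 54, solutions exist.

Yes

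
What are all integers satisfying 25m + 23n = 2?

Step 1: Compute gcd(25, 23) = 1.
Since 1 divides 2, solutions exist.

Step 2: Find a particular solution using extended Euclidean algorithm.
We get m₀ = -22, n₀ = 24.
Check: 25*-22 + 23*24 = 2 = 2 ✓

Step 3: Write the general solution.
m = -22 + (23/1)t = -22 + 23t
n = 24 - (25/1)t = 24 - 25t
for any integer t.

m = -22 + 23t, n = 24 - 25t for integer t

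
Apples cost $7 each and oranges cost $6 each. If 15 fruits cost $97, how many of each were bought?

Let a = apples, o = oranges.
a + o = 15
7a + 6o = 97
Substitute o = 15 - a:
7a + 6(15 - a) = 97
(7 - 6)a = 97 - 90
1a = 7
a = 7, o = 15 - 7 = 8

Apples: 7, Oranges: 8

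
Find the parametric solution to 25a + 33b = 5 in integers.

Step 1: Compute gcd(25, 33) = 1.
Since 1 divides 5, solutions exist.

Step 2: Find a particular solution using extended Euclidean algorithm.
We get a₀ = 20, b₀ = -15.
Check: 25*20 + 33*-15 = 5 = 5 ✓

Step 3: Write the general solution.
a = 20 + (33/1)t = 20 + 33t
b = -15 - (25/1)t = -15 - 25t
for any integer t.

a = 20 + 33t, b = -15 - 25t for integer t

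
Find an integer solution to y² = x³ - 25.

Try small integer x values and check whether x³ - 25 is a perfect square.
x = 5: x³ - 25 = 5³ - 25 = 125 - 25 = 100
Is 100 a perfect square? 10² = 100 ✓
So (x, y) = (5, -10) is a solution.

x = 5, y = -10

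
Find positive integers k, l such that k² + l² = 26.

Search for k with 26 - k² a perfect square.
k = 1: 26 - 1² = 26 - 1 = 25 = 5² ✓
So k = 1, l = 5.

k = 1, l = 5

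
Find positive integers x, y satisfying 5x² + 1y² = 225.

Try small values of x and check whether (225 - 5x²)/1 is a perfect square.
x = 5: 5·5² = 125, so 1y² = 225 - 125 = 100, giving y² = 100, y = 10.
Check: 5·5² + 1·10² = 125 + 100 = 225 ✓

x = 5, y = 10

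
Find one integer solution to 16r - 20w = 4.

Step 1: Check solvability.
gcd(16, 20) = 4
Since 4 divides 4, solutions exist.

Step 2: Apply extended Euclidean algorithm to find gcd.
We find integers such that 16*x0 + 20*y0 = 4

Step 3: Scale the particular solution.
Multiply by 4/4 = 1:
r = -1, w = -1

Step 4: Verify.
16*(-1) - 20*(-1) = 4 = 4 ✓

r = -1, w = -1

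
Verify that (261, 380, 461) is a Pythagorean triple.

Compute a² + b² = 261² + 380² = 68121 + 144400 = 212521
Compute c² = 461² = 212521
Since 212521 = 212521, confirmed.

Yes, it is a Pythagorean triple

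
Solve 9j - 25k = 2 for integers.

Step 1: Check solvability.
gcd(9, 25) = 1
Since 1 divides 2, solutions exist.

Step 2: Apply extended Euclidean algorithm to find gcd.
We find integers such that 9*x0 + 25*y0 = 1

Step 3: Scale the particular solution.
Multiply by 2/1 = 2:
j = -22, k = -8

Step 4: Verify.
9*(-22) - 25*(-8) = 2 = 2 ✓

j = -22, k = -8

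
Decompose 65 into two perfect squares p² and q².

We need to find integers p, q > 0 such that p² + q² = 65.
Trying p = 1: q² = 65 - 1² = 65 - 1 = 64
q = 8
Check: 1² + 8² = 1 + 64 = 65 ✓

65 = 1² + 8²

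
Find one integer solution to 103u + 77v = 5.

Step 1: Check solvability.
gcd(103, 77) = 1
Since 1 divides 5, solutions exist.

Step 2: Apply extended Euclidean algorithm to find gcd.
We find integers such that 103*x0 + 77*y0 = 1

Step 3: Scale the particular solution.
Multiply by 5/1 = 5:
u = 15, v = -20

Step 4: Verify.
103*(15) + 77*(-20) = 5 = 5 ✓

u = 15, v = -20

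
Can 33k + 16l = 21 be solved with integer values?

Step 1: Compute gcd(33, 16).
gcd(33, 16) = 1

Step 2: Check divisibility.
Does 1 divide 21? 21 = 1 x 21, so yes.

By the theorem on linear Diophantine equations, 33k + 16l = 21 has integer solutions if and only if gcd(33, 16) divides 21. Since 1 | 21, solutions exist.

Yes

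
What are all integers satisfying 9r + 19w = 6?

Step 1: Compute gcd(9, 19) = 1.
Since 1 divides 6, solutions exist.

Step 2: Find a particular solution using extended Euclidean algorithm.
We get r₀ = -12, w₀ = 6.
Check: 9*-12 + 19*6 = 6 = 6 ✓

Step 3: Write the general solution.
r = -12 + (19/1)t = -12 + 19t
w = 6 - (9/1)t = 6 - 9t
for any integer t.

r = -12 + 19t, w = 6 - 9t for integer t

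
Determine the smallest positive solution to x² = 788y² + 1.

We seek the smallest positive integers (x, y) with x² - 788y² = 1, i.e., x² = 788y² + 1.
Try successive y values:
y = 1: x² = 788·1² + 1 = 789, not a perfect square
y = 2: x² = 788·2² + 1 = 3153, not a perfect square
y = 3: x² = 788·3² + 1 = 7093, not a perfect square
... continuing the search (or via continued fractions) ...
y = 14: x² = 788·14² + 1 = 154449, x = 393 ✓

Verify: 393² - 788·14² = 154449 - 154448 = 1 ✓

x = 393, y = 14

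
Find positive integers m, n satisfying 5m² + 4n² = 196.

Try small values of m and check whether (196 - 5m²)/4 is a perfect square.
m = 6: 5·6² = 180, so 4n² = 196 - 180 = 16, giving n² = 4, n = 2.
Check: 5·6² + 4·2² = 180 + 16 = 196 ✓

m = 6, n = 2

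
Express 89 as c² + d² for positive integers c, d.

We need to find integers c, d > 0 such that c² + d² = 89.
Trying c = 5: d² = 89 - 5² = 89 - 25 = 64
d = 8
Check: 5² + 8² = 25 + 64 = 89 ✓

89 = 5² + 8²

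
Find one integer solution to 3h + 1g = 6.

Step 1: Check solvability.
gcd(3, 1) = 1
Since 1 divides 6, solutions exist.

Step 2: Apply extended Euclidean algorithm to find gcd.
We find integers such that 3*x0 + 1*y0 = 1

Step 3: Scale the particular solution.
Multiply by 6/1 = 6:
h = 0, g = 6

Step 4: Verify.
3*(0) + 1*(6) = 6 = 6 ✓

h = 0, g = 6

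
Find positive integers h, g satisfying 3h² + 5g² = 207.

Try small values of h and check whether (207 - 3h²)/5 is a perfect square.
h = 3: 3·3² = 27, so 5g² = 207 - 27 = 180, giving g² = 36, g = 6.
Check: 3·3² + 5·6² = 27 + 180 = 207 ✓

h = 3, g = 6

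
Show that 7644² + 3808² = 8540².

Compute a² + b² = 7644² + 3808² = 58430736 + 14500864 = 72931600
Compute c² = 8540² = 72931600
Since 72931600 = 72931600, confirmed.

Yes, it is a Pythagorean triple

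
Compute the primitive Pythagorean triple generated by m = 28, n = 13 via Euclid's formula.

a = m² - n² = 28² - 13² = 784 - 169 = 615
b = 2mn = 2·28·13 = 728
c = m² + n² = 784 + 169 = 953
Verify: 615² + 728² = 378225 + 529984 = 908209 = 953² ✓

(615, 728, 953)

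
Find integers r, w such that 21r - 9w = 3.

Step 1: Check solvability.
gcd(21, 9) = 3
Since 3 divides 3, solutions exist.

Step 2: Apply extended Euclidean algorithm to find gcd.
We find integers such that 21*x0 + 9*y0 = 3

Step 3: Scale the particular solution.
Multiply by 3/3 = 1:
r = 1, w = 2

Step 4: Verify.
21*(1) - 9*(2) = 3 = 3 ✓

r = 1, w = 2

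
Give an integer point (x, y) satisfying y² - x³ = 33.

Try small integer x values and check whether x³ + 33 is a perfect square.
x = -2: x³ + 33 = -2³ + 33 = -8 + 33 = 25
Is 25 a perfect square? 5² = 25 ✓
So (x, y) = (-2, 5) is a solution.

x = -2, y = 5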